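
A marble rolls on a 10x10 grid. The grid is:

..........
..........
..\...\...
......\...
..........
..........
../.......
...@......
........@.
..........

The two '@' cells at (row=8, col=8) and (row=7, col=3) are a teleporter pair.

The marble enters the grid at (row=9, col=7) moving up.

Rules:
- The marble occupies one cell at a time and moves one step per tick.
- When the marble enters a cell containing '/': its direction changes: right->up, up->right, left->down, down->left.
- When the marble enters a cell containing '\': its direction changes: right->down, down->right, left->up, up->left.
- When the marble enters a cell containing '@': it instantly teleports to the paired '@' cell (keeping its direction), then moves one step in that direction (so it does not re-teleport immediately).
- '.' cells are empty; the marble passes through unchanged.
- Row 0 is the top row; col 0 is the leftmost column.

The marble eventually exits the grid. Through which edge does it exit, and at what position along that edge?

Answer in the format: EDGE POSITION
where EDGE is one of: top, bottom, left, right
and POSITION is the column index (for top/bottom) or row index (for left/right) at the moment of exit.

Answer: top 7

Derivation:
Step 1: enter (9,7), '.' pass, move up to (8,7)
Step 2: enter (8,7), '.' pass, move up to (7,7)
Step 3: enter (7,7), '.' pass, move up to (6,7)
Step 4: enter (6,7), '.' pass, move up to (5,7)
Step 5: enter (5,7), '.' pass, move up to (4,7)
Step 6: enter (4,7), '.' pass, move up to (3,7)
Step 7: enter (3,7), '.' pass, move up to (2,7)
Step 8: enter (2,7), '.' pass, move up to (1,7)
Step 9: enter (1,7), '.' pass, move up to (0,7)
Step 10: enter (0,7), '.' pass, move up to (-1,7)
Step 11: at (-1,7) — EXIT via top edge, pos 7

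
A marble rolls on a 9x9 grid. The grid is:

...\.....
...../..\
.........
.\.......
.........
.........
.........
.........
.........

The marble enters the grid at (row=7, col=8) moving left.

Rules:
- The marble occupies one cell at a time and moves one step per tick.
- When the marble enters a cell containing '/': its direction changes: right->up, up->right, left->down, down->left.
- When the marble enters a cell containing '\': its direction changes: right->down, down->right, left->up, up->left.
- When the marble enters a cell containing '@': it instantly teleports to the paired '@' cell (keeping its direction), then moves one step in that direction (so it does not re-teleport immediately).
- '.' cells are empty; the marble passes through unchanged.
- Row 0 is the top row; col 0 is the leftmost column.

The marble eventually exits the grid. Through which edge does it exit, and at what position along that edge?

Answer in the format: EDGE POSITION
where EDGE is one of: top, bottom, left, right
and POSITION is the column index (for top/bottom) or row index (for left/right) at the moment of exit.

Step 1: enter (7,8), '.' pass, move left to (7,7)
Step 2: enter (7,7), '.' pass, move left to (7,6)
Step 3: enter (7,6), '.' pass, move left to (7,5)
Step 4: enter (7,5), '.' pass, move left to (7,4)
Step 5: enter (7,4), '.' pass, move left to (7,3)
Step 6: enter (7,3), '.' pass, move left to (7,2)
Step 7: enter (7,2), '.' pass, move left to (7,1)
Step 8: enter (7,1), '.' pass, move left to (7,0)
Step 9: enter (7,0), '.' pass, move left to (7,-1)
Step 10: at (7,-1) — EXIT via left edge, pos 7

Answer: left 7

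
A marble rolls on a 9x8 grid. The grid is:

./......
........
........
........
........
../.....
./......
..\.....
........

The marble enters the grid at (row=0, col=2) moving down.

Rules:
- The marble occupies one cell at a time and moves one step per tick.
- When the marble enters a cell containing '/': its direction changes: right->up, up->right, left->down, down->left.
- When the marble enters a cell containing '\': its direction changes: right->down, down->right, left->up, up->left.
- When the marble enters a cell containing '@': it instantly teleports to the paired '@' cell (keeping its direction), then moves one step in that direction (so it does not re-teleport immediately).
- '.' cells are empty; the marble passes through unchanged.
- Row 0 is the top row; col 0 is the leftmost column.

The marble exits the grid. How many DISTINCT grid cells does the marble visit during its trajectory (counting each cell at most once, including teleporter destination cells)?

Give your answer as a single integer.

Answer: 8

Derivation:
Step 1: enter (0,2), '.' pass, move down to (1,2)
Step 2: enter (1,2), '.' pass, move down to (2,2)
Step 3: enter (2,2), '.' pass, move down to (3,2)
Step 4: enter (3,2), '.' pass, move down to (4,2)
Step 5: enter (4,2), '.' pass, move down to (5,2)
Step 6: enter (5,2), '/' deflects down->left, move left to (5,1)
Step 7: enter (5,1), '.' pass, move left to (5,0)
Step 8: enter (5,0), '.' pass, move left to (5,-1)
Step 9: at (5,-1) — EXIT via left edge, pos 5
Distinct cells visited: 8 (path length 8)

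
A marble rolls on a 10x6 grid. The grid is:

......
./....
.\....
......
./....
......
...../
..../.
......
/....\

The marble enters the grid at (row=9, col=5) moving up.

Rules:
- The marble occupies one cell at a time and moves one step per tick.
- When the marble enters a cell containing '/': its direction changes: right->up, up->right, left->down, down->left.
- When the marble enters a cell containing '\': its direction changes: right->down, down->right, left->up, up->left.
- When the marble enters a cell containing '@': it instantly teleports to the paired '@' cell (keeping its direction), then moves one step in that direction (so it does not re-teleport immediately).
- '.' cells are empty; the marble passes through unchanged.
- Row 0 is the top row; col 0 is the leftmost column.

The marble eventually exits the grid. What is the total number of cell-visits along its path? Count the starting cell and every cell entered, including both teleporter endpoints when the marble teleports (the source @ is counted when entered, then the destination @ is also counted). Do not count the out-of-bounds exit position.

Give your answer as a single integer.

Answer: 6

Derivation:
Step 1: enter (9,5), '\' deflects up->left, move left to (9,4)
Step 2: enter (9,4), '.' pass, move left to (9,3)
Step 3: enter (9,3), '.' pass, move left to (9,2)
Step 4: enter (9,2), '.' pass, move left to (9,1)
Step 5: enter (9,1), '.' pass, move left to (9,0)
Step 6: enter (9,0), '/' deflects left->down, move down to (10,0)
Step 7: at (10,0) — EXIT via bottom edge, pos 0
Path length (cell visits): 6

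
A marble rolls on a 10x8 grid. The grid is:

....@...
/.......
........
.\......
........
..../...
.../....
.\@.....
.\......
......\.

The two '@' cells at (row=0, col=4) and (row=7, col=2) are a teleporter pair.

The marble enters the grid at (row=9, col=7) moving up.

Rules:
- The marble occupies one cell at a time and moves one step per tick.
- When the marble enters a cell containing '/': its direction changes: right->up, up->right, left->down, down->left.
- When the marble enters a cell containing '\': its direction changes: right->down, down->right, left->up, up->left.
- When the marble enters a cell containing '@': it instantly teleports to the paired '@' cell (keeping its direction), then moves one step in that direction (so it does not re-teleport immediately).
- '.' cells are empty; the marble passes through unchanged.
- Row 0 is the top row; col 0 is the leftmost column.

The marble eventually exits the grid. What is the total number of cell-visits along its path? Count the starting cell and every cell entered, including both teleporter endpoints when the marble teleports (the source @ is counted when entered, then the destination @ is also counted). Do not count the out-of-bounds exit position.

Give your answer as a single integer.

Step 1: enter (9,7), '.' pass, move up to (8,7)
Step 2: enter (8,7), '.' pass, move up to (7,7)
Step 3: enter (7,7), '.' pass, move up to (6,7)
Step 4: enter (6,7), '.' pass, move up to (5,7)
Step 5: enter (5,7), '.' pass, move up to (4,7)
Step 6: enter (4,7), '.' pass, move up to (3,7)
Step 7: enter (3,7), '.' pass, move up to (2,7)
Step 8: enter (2,7), '.' pass, move up to (1,7)
Step 9: enter (1,7), '.' pass, move up to (0,7)
Step 10: enter (0,7), '.' pass, move up to (-1,7)
Step 11: at (-1,7) — EXIT via top edge, pos 7
Path length (cell visits): 10

Answer: 10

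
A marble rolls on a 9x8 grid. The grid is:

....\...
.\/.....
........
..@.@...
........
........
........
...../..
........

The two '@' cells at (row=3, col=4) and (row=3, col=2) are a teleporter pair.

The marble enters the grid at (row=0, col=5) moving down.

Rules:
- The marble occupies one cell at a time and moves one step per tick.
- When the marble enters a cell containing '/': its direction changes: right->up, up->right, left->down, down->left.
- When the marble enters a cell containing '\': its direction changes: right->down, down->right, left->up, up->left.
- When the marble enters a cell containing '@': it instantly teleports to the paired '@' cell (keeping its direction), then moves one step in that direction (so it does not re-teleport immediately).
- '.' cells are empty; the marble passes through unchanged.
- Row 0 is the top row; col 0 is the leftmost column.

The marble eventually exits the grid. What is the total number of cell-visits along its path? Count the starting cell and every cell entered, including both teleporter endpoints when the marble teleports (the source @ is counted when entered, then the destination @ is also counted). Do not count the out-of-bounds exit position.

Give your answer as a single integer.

Answer: 13

Derivation:
Step 1: enter (0,5), '.' pass, move down to (1,5)
Step 2: enter (1,5), '.' pass, move down to (2,5)
Step 3: enter (2,5), '.' pass, move down to (3,5)
Step 4: enter (3,5), '.' pass, move down to (4,5)
Step 5: enter (4,5), '.' pass, move down to (5,5)
Step 6: enter (5,5), '.' pass, move down to (6,5)
Step 7: enter (6,5), '.' pass, move down to (7,5)
Step 8: enter (7,5), '/' deflects down->left, move left to (7,4)
Step 9: enter (7,4), '.' pass, move left to (7,3)
Step 10: enter (7,3), '.' pass, move left to (7,2)
Step 11: enter (7,2), '.' pass, move left to (7,1)
Step 12: enter (7,1), '.' pass, move left to (7,0)
Step 13: enter (7,0), '.' pass, move left to (7,-1)
Step 14: at (7,-1) — EXIT via left edge, pos 7
Path length (cell visits): 13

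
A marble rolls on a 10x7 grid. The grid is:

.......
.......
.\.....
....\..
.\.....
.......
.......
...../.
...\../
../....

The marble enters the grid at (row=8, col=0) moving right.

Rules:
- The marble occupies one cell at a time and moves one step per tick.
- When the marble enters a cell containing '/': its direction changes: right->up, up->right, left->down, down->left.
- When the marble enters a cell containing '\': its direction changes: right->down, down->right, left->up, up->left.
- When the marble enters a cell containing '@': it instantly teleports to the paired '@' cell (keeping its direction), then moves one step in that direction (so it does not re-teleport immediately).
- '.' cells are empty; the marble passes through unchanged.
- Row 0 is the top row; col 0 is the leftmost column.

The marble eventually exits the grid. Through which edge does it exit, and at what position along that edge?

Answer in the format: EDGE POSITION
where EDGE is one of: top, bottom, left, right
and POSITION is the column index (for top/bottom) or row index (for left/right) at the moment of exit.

Answer: bottom 3

Derivation:
Step 1: enter (8,0), '.' pass, move right to (8,1)
Step 2: enter (8,1), '.' pass, move right to (8,2)
Step 3: enter (8,2), '.' pass, move right to (8,3)
Step 4: enter (8,3), '\' deflects right->down, move down to (9,3)
Step 5: enter (9,3), '.' pass, move down to (10,3)
Step 6: at (10,3) — EXIT via bottom edge, pos 3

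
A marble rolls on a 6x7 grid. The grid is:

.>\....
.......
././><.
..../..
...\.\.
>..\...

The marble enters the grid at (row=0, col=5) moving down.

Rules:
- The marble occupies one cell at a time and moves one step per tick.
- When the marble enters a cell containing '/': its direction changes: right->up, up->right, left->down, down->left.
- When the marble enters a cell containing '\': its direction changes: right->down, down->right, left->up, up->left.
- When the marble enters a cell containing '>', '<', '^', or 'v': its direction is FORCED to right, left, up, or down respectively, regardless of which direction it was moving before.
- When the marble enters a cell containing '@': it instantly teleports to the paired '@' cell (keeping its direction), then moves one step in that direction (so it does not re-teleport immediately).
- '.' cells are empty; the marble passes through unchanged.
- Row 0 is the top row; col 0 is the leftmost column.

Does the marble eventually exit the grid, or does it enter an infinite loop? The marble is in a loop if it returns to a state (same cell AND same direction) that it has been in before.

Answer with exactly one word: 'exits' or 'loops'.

Answer: loops

Derivation:
Step 1: enter (0,5), '.' pass, move down to (1,5)
Step 2: enter (1,5), '.' pass, move down to (2,5)
Step 3: enter (2,5), '<' forces down->left, move left to (2,4)
Step 4: enter (2,4), '>' forces left->right, move right to (2,5)
Step 5: enter (2,5), '<' forces right->left, move left to (2,4)
Step 6: at (2,4) dir=left — LOOP DETECTED (seen before)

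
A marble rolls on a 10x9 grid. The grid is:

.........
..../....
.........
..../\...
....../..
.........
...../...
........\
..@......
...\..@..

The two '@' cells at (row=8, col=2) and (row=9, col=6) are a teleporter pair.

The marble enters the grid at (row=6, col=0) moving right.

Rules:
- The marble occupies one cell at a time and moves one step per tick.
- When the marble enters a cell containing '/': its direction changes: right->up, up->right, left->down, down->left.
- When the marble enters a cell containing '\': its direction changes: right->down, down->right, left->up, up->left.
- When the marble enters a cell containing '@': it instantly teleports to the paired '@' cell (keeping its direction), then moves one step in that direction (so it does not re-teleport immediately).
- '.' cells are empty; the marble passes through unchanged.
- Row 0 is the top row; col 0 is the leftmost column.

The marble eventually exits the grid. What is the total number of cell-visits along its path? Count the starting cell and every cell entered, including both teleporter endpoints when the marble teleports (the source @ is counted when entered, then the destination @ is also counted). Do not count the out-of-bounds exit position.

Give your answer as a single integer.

Answer: 16

Derivation:
Step 1: enter (6,0), '.' pass, move right to (6,1)
Step 2: enter (6,1), '.' pass, move right to (6,2)
Step 3: enter (6,2), '.' pass, move right to (6,3)
Step 4: enter (6,3), '.' pass, move right to (6,4)
Step 5: enter (6,4), '.' pass, move right to (6,5)
Step 6: enter (6,5), '/' deflects right->up, move up to (5,5)
Step 7: enter (5,5), '.' pass, move up to (4,5)
Step 8: enter (4,5), '.' pass, move up to (3,5)
Step 9: enter (3,5), '\' deflects up->left, move left to (3,4)
Step 10: enter (3,4), '/' deflects left->down, move down to (4,4)
Step 11: enter (4,4), '.' pass, move down to (5,4)
Step 12: enter (5,4), '.' pass, move down to (6,4)
Step 13: enter (6,4), '.' pass, move down to (7,4)
Step 14: enter (7,4), '.' pass, move down to (8,4)
Step 15: enter (8,4), '.' pass, move down to (9,4)
Step 16: enter (9,4), '.' pass, move down to (10,4)
Step 17: at (10,4) — EXIT via bottom edge, pos 4
Path length (cell visits): 16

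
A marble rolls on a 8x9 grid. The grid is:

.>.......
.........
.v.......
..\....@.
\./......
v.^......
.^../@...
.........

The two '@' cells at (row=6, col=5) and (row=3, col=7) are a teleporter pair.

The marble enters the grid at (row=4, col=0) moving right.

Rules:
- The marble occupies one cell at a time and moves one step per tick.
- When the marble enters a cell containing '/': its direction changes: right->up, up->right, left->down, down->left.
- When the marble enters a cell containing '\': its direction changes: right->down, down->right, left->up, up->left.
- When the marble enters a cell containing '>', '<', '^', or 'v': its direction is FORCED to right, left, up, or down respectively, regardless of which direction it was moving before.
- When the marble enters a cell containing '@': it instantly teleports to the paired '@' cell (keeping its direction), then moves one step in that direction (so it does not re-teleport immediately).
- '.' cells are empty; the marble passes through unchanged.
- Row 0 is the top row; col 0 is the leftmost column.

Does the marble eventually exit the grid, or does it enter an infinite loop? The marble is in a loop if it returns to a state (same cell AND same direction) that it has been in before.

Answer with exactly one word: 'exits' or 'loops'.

Step 1: enter (4,0), '\' deflects right->down, move down to (5,0)
Step 2: enter (5,0), 'v' forces down->down, move down to (6,0)
Step 3: enter (6,0), '.' pass, move down to (7,0)
Step 4: enter (7,0), '.' pass, move down to (8,0)
Step 5: at (8,0) — EXIT via bottom edge, pos 0

Answer: exits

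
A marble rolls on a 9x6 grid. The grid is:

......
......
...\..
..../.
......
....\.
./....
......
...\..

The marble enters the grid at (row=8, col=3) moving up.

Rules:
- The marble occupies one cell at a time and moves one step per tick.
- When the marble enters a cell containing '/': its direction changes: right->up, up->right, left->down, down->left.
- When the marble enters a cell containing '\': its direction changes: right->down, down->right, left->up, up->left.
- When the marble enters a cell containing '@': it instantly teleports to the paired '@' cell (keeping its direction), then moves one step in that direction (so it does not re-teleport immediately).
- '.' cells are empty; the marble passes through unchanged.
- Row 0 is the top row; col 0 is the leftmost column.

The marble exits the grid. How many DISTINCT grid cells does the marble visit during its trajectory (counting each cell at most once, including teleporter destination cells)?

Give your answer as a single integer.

Step 1: enter (8,3), '\' deflects up->left, move left to (8,2)
Step 2: enter (8,2), '.' pass, move left to (8,1)
Step 3: enter (8,1), '.' pass, move left to (8,0)
Step 4: enter (8,0), '.' pass, move left to (8,-1)
Step 5: at (8,-1) — EXIT via left edge, pos 8
Distinct cells visited: 4 (path length 4)

Answer: 4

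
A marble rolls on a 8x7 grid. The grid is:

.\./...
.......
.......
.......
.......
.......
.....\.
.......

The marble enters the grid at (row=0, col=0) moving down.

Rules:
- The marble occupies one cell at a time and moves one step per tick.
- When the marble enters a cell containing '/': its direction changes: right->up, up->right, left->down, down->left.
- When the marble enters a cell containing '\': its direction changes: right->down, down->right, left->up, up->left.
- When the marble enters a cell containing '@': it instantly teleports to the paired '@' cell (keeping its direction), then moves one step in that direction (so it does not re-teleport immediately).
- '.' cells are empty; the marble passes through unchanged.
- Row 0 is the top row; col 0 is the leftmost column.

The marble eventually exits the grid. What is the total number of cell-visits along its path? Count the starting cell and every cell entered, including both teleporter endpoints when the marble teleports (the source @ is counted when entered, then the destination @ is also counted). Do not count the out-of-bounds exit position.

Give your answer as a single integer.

Step 1: enter (0,0), '.' pass, move down to (1,0)
Step 2: enter (1,0), '.' pass, move down to (2,0)
Step 3: enter (2,0), '.' pass, move down to (3,0)
Step 4: enter (3,0), '.' pass, move down to (4,0)
Step 5: enter (4,0), '.' pass, move down to (5,0)
Step 6: enter (5,0), '.' pass, move down to (6,0)
Step 7: enter (6,0), '.' pass, move down to (7,0)
Step 8: enter (7,0), '.' pass, move down to (8,0)
Step 9: at (8,0) — EXIT via bottom edge, pos 0
Path length (cell visits): 8

Answer: 8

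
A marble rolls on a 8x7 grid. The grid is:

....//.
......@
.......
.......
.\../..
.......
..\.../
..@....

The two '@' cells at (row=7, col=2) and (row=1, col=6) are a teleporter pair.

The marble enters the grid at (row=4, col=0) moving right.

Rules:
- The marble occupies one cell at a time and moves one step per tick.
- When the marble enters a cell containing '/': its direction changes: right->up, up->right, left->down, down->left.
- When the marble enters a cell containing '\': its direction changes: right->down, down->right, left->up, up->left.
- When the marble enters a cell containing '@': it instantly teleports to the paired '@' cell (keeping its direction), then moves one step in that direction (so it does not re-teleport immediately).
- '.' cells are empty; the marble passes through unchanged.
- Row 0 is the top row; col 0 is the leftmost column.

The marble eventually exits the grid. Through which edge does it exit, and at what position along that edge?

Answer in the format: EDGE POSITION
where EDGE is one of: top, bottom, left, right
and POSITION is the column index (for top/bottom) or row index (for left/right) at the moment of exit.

Answer: bottom 1

Derivation:
Step 1: enter (4,0), '.' pass, move right to (4,1)
Step 2: enter (4,1), '\' deflects right->down, move down to (5,1)
Step 3: enter (5,1), '.' pass, move down to (6,1)
Step 4: enter (6,1), '.' pass, move down to (7,1)
Step 5: enter (7,1), '.' pass, move down to (8,1)
Step 6: at (8,1) — EXIT via bottom edge, pos 1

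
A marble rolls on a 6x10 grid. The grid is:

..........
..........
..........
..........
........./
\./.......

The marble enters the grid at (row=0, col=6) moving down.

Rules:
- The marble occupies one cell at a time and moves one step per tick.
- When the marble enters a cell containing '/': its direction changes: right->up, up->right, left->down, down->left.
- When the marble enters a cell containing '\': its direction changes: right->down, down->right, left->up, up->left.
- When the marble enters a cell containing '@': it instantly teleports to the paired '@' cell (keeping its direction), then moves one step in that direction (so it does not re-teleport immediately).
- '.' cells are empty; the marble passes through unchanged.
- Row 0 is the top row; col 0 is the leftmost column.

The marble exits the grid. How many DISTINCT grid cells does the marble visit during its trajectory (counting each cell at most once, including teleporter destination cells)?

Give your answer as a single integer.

Answer: 6

Derivation:
Step 1: enter (0,6), '.' pass, move down to (1,6)
Step 2: enter (1,6), '.' pass, move down to (2,6)
Step 3: enter (2,6), '.' pass, move down to (3,6)
Step 4: enter (3,6), '.' pass, move down to (4,6)
Step 5: enter (4,6), '.' pass, move down to (5,6)
Step 6: enter (5,6), '.' pass, move down to (6,6)
Step 7: at (6,6) — EXIT via bottom edge, pos 6
Distinct cells visited: 6 (path length 6)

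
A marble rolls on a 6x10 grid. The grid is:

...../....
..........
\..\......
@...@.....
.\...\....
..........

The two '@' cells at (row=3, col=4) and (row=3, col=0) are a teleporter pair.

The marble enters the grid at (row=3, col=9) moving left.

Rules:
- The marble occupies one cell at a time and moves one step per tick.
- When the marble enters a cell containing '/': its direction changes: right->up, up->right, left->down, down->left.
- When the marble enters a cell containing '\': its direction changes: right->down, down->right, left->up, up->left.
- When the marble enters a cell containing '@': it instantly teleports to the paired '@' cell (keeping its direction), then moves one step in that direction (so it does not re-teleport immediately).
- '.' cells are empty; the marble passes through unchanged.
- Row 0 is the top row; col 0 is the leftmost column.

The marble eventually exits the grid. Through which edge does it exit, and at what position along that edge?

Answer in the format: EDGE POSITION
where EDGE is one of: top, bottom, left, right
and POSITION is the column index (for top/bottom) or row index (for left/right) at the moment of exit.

Step 1: enter (3,9), '.' pass, move left to (3,8)
Step 2: enter (3,8), '.' pass, move left to (3,7)
Step 3: enter (3,7), '.' pass, move left to (3,6)
Step 4: enter (3,6), '.' pass, move left to (3,5)
Step 5: enter (3,5), '.' pass, move left to (3,4)
Step 6: enter (3,4), '@' teleport (3,4)->(3,0), also enter (3,0), move left to (3,-1)
Step 7: at (3,-1) — EXIT via left edge, pos 3

Answer: left 3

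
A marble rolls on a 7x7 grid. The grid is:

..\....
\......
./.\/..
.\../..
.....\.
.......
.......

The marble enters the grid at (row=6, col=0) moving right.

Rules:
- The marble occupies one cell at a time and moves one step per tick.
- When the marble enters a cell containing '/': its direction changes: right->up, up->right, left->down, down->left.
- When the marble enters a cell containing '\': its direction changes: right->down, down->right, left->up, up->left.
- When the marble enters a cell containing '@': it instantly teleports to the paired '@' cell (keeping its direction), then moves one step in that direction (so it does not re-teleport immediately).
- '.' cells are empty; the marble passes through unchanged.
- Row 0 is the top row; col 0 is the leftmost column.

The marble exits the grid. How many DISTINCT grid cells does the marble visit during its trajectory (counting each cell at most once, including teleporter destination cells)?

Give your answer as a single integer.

Answer: 7

Derivation:
Step 1: enter (6,0), '.' pass, move right to (6,1)
Step 2: enter (6,1), '.' pass, move right to (6,2)
Step 3: enter (6,2), '.' pass, move right to (6,3)
Step 4: enter (6,3), '.' pass, move right to (6,4)
Step 5: enter (6,4), '.' pass, move right to (6,5)
Step 6: enter (6,5), '.' pass, move right to (6,6)
Step 7: enter (6,6), '.' pass, move right to (6,7)
Step 8: at (6,7) — EXIT via right edge, pos 6
Distinct cells visited: 7 (path length 7)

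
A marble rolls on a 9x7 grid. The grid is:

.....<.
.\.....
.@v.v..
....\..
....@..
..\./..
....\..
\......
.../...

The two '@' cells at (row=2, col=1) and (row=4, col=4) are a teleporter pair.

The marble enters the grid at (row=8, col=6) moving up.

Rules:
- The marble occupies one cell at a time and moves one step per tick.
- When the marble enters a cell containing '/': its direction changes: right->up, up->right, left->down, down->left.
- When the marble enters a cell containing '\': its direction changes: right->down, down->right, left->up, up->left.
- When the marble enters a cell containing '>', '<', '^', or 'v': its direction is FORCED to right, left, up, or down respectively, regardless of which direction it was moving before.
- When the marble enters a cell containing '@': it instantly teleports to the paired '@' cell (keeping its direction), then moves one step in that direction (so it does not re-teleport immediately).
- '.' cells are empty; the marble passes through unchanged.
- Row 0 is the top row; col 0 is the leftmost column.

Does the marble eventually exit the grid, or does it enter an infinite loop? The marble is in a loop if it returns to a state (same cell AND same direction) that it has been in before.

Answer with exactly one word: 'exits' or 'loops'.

Answer: exits

Derivation:
Step 1: enter (8,6), '.' pass, move up to (7,6)
Step 2: enter (7,6), '.' pass, move up to (6,6)
Step 3: enter (6,6), '.' pass, move up to (5,6)
Step 4: enter (5,6), '.' pass, move up to (4,6)
Step 5: enter (4,6), '.' pass, move up to (3,6)
Step 6: enter (3,6), '.' pass, move up to (2,6)
Step 7: enter (2,6), '.' pass, move up to (1,6)
Step 8: enter (1,6), '.' pass, move up to (0,6)
Step 9: enter (0,6), '.' pass, move up to (-1,6)
Step 10: at (-1,6) — EXIT via top edge, pos 6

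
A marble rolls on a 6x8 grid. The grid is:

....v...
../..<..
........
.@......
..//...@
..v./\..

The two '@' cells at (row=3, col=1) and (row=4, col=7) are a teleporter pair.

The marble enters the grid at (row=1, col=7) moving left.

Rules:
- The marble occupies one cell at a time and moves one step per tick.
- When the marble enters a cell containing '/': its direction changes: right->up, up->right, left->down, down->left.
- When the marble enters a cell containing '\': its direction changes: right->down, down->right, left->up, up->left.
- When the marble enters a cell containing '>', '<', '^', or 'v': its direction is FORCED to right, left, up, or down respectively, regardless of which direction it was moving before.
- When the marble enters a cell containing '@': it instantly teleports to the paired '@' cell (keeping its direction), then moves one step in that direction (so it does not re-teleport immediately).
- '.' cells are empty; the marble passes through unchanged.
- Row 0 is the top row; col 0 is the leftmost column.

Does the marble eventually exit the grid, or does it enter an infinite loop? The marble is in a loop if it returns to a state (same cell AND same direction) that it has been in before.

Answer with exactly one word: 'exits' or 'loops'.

Answer: exits

Derivation:
Step 1: enter (1,7), '.' pass, move left to (1,6)
Step 2: enter (1,6), '.' pass, move left to (1,5)
Step 3: enter (1,5), '<' forces left->left, move left to (1,4)
Step 4: enter (1,4), '.' pass, move left to (1,3)
Step 5: enter (1,3), '.' pass, move left to (1,2)
Step 6: enter (1,2), '/' deflects left->down, move down to (2,2)
Step 7: enter (2,2), '.' pass, move down to (3,2)
Step 8: enter (3,2), '.' pass, move down to (4,2)
Step 9: enter (4,2), '/' deflects down->left, move left to (4,1)
Step 10: enter (4,1), '.' pass, move left to (4,0)
Step 11: enter (4,0), '.' pass, move left to (4,-1)
Step 12: at (4,-1) — EXIT via left edge, pos 4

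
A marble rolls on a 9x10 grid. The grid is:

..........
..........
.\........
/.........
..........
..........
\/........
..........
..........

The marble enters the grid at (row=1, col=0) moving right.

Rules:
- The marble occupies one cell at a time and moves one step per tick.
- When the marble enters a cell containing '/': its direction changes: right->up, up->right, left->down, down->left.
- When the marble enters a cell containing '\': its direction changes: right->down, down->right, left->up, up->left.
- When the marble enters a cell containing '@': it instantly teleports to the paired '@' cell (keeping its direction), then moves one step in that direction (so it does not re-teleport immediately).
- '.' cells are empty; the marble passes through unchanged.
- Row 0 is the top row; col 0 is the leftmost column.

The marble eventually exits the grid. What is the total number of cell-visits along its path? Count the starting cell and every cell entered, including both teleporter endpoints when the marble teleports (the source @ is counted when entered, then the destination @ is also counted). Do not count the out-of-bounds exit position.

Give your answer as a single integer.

Answer: 10

Derivation:
Step 1: enter (1,0), '.' pass, move right to (1,1)
Step 2: enter (1,1), '.' pass, move right to (1,2)
Step 3: enter (1,2), '.' pass, move right to (1,3)
Step 4: enter (1,3), '.' pass, move right to (1,4)
Step 5: enter (1,4), '.' pass, move right to (1,5)
Step 6: enter (1,5), '.' pass, move right to (1,6)
Step 7: enter (1,6), '.' pass, move right to (1,7)
Step 8: enter (1,7), '.' pass, move right to (1,8)
Step 9: enter (1,8), '.' pass, move right to (1,9)
Step 10: enter (1,9), '.' pass, move right to (1,10)
Step 11: at (1,10) — EXIT via right edge, pos 1
Path length (cell visits): 10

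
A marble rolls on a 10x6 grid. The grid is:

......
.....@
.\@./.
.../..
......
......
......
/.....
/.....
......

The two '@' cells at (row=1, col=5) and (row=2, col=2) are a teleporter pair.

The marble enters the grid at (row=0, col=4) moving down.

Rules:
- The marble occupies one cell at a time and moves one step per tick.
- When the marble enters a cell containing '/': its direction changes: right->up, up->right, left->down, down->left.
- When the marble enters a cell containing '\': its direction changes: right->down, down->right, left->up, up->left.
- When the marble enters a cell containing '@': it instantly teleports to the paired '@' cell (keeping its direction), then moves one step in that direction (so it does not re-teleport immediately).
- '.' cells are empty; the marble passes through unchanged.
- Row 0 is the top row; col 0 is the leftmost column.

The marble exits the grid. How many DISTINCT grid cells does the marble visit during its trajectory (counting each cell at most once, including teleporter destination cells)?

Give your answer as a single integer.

Answer: 10

Derivation:
Step 1: enter (0,4), '.' pass, move down to (1,4)
Step 2: enter (1,4), '.' pass, move down to (2,4)
Step 3: enter (2,4), '/' deflects down->left, move left to (2,3)
Step 4: enter (2,3), '.' pass, move left to (2,2)
Step 5: enter (2,2), '@' teleport (2,2)->(1,5), also enter (1,5), move left to (1,4)
Step 6: enter (1,4), '.' pass, move left to (1,3)
Step 7: enter (1,3), '.' pass, move left to (1,2)
Step 8: enter (1,2), '.' pass, move left to (1,1)
Step 9: enter (1,1), '.' pass, move left to (1,0)
Step 10: enter (1,0), '.' pass, move left to (1,-1)
Step 11: at (1,-1) — EXIT via left edge, pos 1
Distinct cells visited: 10 (path length 11)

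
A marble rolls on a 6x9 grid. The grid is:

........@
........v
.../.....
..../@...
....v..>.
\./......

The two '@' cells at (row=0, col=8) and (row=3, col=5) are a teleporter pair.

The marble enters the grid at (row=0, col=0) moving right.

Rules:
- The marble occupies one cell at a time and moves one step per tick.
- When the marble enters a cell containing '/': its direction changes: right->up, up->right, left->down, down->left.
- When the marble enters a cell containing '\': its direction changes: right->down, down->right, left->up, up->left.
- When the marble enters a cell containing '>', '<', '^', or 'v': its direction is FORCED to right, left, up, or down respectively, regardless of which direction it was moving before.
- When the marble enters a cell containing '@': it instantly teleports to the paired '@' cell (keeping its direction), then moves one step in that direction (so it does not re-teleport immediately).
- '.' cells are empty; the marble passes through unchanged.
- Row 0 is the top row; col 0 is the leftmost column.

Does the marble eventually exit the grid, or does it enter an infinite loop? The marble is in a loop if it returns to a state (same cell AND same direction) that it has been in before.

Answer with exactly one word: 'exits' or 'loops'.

Answer: exits

Derivation:
Step 1: enter (0,0), '.' pass, move right to (0,1)
Step 2: enter (0,1), '.' pass, move right to (0,2)
Step 3: enter (0,2), '.' pass, move right to (0,3)
Step 4: enter (0,3), '.' pass, move right to (0,4)
Step 5: enter (0,4), '.' pass, move right to (0,5)
Step 6: enter (0,5), '.' pass, move right to (0,6)
Step 7: enter (0,6), '.' pass, move right to (0,7)
Step 8: enter (0,7), '.' pass, move right to (0,8)
Step 9: enter (0,8), '@' teleport (0,8)->(3,5), also enter (3,5), move right to (3,6)
Step 10: enter (3,6), '.' pass, move right to (3,7)
Step 11: enter (3,7), '.' pass, move right to (3,8)
Step 12: enter (3,8), '.' pass, move right to (3,9)
Step 13: at (3,9) — EXIT via right edge, pos 3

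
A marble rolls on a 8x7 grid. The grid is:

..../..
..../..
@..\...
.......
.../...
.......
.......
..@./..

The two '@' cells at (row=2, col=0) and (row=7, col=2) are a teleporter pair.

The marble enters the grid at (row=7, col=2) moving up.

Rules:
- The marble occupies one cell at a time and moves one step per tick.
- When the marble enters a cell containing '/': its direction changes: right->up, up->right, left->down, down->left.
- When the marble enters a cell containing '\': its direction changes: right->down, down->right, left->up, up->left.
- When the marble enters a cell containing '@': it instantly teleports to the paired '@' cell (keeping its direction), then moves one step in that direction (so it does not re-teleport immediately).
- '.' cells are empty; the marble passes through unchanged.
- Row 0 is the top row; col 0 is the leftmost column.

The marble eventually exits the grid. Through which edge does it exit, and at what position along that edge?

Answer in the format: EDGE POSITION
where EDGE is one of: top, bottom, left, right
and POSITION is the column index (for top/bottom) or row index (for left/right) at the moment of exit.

Step 1: enter (7,2), '@' teleport (7,2)->(2,0), also enter (2,0), move up to (1,0)
Step 2: enter (1,0), '.' pass, move up to (0,0)
Step 3: enter (0,0), '.' pass, move up to (-1,0)
Step 4: at (-1,0) — EXIT via top edge, pos 0

Answer: top 0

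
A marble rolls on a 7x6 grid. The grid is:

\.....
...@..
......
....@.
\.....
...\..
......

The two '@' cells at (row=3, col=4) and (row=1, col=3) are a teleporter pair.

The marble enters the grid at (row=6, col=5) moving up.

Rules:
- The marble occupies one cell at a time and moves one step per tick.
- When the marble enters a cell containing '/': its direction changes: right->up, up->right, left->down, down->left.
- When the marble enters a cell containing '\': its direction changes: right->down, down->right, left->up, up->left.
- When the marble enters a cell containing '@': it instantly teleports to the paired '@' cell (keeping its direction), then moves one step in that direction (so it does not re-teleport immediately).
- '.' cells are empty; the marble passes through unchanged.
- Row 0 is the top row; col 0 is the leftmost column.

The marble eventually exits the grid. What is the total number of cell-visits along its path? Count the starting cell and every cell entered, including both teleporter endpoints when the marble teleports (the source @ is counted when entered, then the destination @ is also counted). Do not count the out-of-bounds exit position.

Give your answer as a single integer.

Answer: 7

Derivation:
Step 1: enter (6,5), '.' pass, move up to (5,5)
Step 2: enter (5,5), '.' pass, move up to (4,5)
Step 3: enter (4,5), '.' pass, move up to (3,5)
Step 4: enter (3,5), '.' pass, move up to (2,5)
Step 5: enter (2,5), '.' pass, move up to (1,5)
Step 6: enter (1,5), '.' pass, move up to (0,5)
Step 7: enter (0,5), '.' pass, move up to (-1,5)
Step 8: at (-1,5) — EXIT via top edge, pos 5
Path length (cell visits): 7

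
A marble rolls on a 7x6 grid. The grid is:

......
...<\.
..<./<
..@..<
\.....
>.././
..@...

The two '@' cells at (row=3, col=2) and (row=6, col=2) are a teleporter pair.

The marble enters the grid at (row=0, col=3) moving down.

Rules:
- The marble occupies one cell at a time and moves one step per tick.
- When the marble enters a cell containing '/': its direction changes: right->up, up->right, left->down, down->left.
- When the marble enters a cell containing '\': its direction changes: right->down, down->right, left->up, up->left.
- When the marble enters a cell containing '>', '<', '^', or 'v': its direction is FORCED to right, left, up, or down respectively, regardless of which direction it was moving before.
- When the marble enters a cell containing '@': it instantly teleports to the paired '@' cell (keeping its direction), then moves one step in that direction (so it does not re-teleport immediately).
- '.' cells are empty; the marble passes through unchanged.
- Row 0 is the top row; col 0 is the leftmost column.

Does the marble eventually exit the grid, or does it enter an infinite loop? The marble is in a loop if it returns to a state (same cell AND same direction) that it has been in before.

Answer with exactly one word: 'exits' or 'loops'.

Answer: exits

Derivation:
Step 1: enter (0,3), '.' pass, move down to (1,3)
Step 2: enter (1,3), '<' forces down->left, move left to (1,2)
Step 3: enter (1,2), '.' pass, move left to (1,1)
Step 4: enter (1,1), '.' pass, move left to (1,0)
Step 5: enter (1,0), '.' pass, move left to (1,-1)
Step 6: at (1,-1) — EXIT via left edge, pos 1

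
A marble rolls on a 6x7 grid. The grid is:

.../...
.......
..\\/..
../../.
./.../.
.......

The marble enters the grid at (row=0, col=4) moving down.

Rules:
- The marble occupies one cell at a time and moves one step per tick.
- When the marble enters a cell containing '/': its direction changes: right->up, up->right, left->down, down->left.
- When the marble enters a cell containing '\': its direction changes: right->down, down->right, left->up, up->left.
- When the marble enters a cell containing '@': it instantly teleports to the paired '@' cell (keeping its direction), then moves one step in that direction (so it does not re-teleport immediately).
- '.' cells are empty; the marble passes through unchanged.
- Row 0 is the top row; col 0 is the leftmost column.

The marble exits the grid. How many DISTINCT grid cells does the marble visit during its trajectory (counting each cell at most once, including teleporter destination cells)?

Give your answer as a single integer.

Answer: 8

Derivation:
Step 1: enter (0,4), '.' pass, move down to (1,4)
Step 2: enter (1,4), '.' pass, move down to (2,4)
Step 3: enter (2,4), '/' deflects down->left, move left to (2,3)
Step 4: enter (2,3), '\' deflects left->up, move up to (1,3)
Step 5: enter (1,3), '.' pass, move up to (0,3)
Step 6: enter (0,3), '/' deflects up->right, move right to (0,4)
Step 7: enter (0,4), '.' pass, move right to (0,5)
Step 8: enter (0,5), '.' pass, move right to (0,6)
Step 9: enter (0,6), '.' pass, move right to (0,7)
Step 10: at (0,7) — EXIT via right edge, pos 0
Distinct cells visited: 8 (path length 9)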